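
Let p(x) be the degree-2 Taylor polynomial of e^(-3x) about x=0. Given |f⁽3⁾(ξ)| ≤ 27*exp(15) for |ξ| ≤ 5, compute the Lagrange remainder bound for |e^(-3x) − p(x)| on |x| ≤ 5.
1125*exp(15)/2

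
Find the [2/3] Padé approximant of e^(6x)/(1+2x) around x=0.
(3*x**2 + 12*x/5 + 1)/(12*x**3/5 - 3*x**2/5 - 8*x/5 + 1)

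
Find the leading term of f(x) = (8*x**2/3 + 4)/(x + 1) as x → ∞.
8*x/3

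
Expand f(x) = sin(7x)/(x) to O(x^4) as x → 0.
7 - 343*x**2/6 + O(x**4)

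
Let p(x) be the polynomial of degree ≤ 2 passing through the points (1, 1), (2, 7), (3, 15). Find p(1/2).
-5/4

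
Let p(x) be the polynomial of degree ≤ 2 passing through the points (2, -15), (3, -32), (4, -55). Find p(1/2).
-3/4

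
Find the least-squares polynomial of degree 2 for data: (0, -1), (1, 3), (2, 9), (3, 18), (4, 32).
-5/7 + (107/70)x + (23/14)x²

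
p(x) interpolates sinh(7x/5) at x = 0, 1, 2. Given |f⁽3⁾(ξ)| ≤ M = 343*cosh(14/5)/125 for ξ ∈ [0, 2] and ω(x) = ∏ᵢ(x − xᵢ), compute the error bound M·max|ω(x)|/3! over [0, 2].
343*sqrt(3)*cosh(14/5)/3375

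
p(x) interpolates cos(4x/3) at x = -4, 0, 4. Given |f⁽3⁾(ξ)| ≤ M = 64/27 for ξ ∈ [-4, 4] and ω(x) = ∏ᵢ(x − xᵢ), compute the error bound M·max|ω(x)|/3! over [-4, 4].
4096*sqrt(3)/729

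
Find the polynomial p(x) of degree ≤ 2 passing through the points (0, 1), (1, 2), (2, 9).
3*x**2 - 2*x + 1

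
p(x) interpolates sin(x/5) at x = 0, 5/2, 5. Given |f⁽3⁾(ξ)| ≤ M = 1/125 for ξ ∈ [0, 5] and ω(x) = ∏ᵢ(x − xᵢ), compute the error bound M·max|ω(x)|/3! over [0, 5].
sqrt(3)/216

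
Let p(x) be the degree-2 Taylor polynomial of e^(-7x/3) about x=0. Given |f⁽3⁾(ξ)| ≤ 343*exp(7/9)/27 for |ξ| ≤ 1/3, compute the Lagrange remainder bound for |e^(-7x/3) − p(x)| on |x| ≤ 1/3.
343*exp(7/9)/4374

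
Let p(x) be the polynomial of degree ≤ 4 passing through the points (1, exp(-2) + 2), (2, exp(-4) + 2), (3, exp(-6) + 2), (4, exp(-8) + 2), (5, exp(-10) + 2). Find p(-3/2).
(-8580*exp(6) - 5460*exp(2) + 1155 + 10010*exp(4) + 256*exp(10) + 3003*exp(8))*exp(-10)/128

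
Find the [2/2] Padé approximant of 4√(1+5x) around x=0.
(125*x**2/4 + 25*x + 4)/(25*x**2/16 + 15*x/4 + 1)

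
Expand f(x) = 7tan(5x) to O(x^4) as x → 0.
35*x + 875*x**3/3 + O(x**4)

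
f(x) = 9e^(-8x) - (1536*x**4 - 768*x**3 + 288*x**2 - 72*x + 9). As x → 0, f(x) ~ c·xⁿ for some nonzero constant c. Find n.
5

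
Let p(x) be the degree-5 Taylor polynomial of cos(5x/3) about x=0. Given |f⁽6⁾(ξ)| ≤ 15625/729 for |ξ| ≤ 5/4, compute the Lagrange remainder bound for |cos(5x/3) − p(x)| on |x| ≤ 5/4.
48828125/429981696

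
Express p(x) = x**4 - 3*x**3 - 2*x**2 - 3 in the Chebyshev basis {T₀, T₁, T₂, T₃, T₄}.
(-29/8)T₀ + (-9/4)T₁ + (-1/2)T₂ + (-3/4)T₃ + (1/8)T₄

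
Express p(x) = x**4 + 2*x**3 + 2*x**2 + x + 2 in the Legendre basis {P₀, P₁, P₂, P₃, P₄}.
(43/15)P₀ + (11/5)P₁ + (40/21)P₂ + (4/5)P₃ + (8/35)P₄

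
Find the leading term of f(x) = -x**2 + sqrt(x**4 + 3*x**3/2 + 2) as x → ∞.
3*x/4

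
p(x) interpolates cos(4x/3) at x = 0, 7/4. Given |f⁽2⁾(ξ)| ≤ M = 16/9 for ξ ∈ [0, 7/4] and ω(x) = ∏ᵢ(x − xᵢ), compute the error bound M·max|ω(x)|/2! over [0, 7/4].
49/72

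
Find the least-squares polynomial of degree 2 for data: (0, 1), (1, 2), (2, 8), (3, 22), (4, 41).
38/35 + (-18/7)x + (22/7)x²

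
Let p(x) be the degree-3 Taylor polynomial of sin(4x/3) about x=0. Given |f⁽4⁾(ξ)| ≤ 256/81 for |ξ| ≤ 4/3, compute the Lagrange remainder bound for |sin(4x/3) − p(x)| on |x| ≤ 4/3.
8192/19683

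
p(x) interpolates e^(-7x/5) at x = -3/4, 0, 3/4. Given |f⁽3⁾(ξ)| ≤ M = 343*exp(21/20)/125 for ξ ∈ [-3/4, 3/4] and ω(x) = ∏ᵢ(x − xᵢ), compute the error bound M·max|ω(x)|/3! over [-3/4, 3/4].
343*sqrt(3)*exp(21/20)/8000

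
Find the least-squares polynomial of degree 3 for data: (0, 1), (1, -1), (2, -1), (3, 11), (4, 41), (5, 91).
9/7 + (-24/7)x + (-5/7)x² + x³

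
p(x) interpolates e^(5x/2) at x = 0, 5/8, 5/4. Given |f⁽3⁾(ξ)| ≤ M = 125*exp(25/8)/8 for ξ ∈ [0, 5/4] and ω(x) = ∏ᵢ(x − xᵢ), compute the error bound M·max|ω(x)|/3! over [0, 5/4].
15625*sqrt(3)*exp(25/8)/110592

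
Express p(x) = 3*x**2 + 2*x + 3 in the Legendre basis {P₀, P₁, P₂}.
(4)P₀ + (2)P₁ + (2)P₂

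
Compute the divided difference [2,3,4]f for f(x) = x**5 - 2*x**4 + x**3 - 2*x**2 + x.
182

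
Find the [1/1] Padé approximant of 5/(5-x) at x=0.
1/(1 - x/5)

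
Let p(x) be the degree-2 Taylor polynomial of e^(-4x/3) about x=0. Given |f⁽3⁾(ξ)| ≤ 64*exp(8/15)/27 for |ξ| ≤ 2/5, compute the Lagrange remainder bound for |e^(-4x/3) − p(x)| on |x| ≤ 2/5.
256*exp(8/15)/10125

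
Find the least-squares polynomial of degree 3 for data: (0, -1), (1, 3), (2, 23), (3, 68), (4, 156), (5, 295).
-131/126 + (893/756)x + (127/126)x² + (229/108)x³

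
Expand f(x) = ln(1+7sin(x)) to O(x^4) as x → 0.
7*x - 49*x**2/2 + 679*x**3/6 + O(x**4)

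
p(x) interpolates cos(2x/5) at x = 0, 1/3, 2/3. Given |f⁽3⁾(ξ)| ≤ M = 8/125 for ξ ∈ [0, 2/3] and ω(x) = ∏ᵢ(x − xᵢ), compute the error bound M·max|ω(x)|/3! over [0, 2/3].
8*sqrt(3)/91125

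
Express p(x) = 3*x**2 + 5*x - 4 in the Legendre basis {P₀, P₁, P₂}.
(-3)P₀ + (5)P₁ + (2)P₂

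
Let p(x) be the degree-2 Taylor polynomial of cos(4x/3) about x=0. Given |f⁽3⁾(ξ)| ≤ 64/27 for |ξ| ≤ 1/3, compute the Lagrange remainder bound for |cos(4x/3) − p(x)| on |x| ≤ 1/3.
32/2187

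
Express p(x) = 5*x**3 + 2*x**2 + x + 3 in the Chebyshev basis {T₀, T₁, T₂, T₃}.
(4)T₀ + (19/4)T₁ + T₂ + (5/4)T₃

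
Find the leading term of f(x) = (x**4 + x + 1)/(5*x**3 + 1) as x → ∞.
x/5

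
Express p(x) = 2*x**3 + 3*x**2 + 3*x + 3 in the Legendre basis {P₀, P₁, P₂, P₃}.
(4)P₀ + (21/5)P₁ + (2)P₂ + (4/5)P₃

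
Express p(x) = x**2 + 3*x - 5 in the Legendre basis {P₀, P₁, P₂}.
(-14/3)P₀ + (3)P₁ + (2/3)P₂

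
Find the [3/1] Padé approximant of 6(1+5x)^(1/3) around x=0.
(-250*x**3/27 + 50*x**2/3 + 30*x + 6)/(10*x/3 + 1)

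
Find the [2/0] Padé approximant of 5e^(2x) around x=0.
10*x**2 + 10*x + 5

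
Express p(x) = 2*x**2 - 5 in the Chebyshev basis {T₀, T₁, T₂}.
(-4)T₀ + T₂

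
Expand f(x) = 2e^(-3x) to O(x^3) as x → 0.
2 - 6*x + 9*x**2 + O(x**3)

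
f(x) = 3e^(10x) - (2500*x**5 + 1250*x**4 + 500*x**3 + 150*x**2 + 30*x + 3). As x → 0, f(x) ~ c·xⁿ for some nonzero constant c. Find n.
6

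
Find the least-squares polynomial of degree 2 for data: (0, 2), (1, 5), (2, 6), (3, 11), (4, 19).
13/5 + x²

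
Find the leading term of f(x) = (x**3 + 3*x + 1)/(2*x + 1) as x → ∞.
x**2/2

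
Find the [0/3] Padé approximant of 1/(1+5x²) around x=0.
1/(5*x**2 + 1)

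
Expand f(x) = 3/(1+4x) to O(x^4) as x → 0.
3 - 12*x + 48*x**2 - 192*x**3 + O(x**4)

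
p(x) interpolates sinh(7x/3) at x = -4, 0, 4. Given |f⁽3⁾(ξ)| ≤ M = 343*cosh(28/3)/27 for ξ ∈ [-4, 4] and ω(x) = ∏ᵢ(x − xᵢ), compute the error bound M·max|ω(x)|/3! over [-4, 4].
21952*sqrt(3)*cosh(28/3)/729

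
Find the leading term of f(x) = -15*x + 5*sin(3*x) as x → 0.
-45*x**3/2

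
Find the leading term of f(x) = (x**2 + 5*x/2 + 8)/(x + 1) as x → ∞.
x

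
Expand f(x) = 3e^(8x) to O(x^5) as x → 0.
3 + 24*x + 96*x**2 + 256*x**3 + 512*x**4 + O(x**5)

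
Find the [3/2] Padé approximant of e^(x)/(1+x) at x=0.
(8*x**3/165 + 57*x**2/220 + 42*x/55 + 1)/(-53*x**2/220 + 42*x/55 + 1)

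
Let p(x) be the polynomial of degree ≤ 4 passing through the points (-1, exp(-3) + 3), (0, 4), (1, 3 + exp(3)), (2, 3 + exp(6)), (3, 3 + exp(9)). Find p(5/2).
(-5 + (-70*exp(3) + 412 + 140*exp(6) + 35*exp(9))*exp(3))*exp(-3)/128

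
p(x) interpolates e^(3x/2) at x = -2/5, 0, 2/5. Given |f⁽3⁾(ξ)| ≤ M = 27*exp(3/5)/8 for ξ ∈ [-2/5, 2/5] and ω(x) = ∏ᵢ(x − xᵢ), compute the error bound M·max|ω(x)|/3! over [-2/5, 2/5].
sqrt(3)*exp(3/5)/125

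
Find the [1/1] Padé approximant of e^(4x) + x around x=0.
(17*x/5 + 1)/(1 - 8*x/5)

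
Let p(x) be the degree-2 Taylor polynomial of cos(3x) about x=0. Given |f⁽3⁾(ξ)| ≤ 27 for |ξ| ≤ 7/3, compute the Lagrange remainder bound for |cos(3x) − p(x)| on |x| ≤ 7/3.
343/6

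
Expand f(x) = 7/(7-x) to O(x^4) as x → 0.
1 + x/7 + x**2/49 + x**3/343 + O(x**4)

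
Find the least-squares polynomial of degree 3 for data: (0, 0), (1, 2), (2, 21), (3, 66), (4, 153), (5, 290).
-1/42 + (-473/252)x + (89/42)x² + (71/36)x³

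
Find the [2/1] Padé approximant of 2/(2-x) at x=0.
1/(1 - x/2)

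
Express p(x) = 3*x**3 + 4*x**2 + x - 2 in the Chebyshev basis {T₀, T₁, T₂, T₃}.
(13/4)T₁ + (2)T₂ + (3/4)T₃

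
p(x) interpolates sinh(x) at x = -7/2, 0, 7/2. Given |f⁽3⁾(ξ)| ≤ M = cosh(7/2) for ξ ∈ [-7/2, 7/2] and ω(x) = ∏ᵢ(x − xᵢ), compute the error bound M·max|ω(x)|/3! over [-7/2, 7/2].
343*sqrt(3)*cosh(7/2)/216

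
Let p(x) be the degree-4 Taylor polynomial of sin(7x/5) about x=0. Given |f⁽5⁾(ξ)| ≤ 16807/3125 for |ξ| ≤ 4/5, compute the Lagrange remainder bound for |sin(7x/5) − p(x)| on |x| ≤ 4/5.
2151296/146484375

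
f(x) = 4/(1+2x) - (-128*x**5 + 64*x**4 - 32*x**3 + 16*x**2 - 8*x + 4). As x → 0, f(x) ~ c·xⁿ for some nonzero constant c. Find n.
6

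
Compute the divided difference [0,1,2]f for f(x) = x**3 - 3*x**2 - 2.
0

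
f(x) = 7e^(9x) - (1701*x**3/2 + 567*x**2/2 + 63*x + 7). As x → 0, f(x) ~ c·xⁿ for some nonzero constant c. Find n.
4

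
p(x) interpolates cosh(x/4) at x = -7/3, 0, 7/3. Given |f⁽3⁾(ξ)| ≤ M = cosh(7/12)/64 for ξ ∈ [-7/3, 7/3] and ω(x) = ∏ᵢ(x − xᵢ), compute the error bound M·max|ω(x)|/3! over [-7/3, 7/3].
343*sqrt(3)*cosh(7/12)/46656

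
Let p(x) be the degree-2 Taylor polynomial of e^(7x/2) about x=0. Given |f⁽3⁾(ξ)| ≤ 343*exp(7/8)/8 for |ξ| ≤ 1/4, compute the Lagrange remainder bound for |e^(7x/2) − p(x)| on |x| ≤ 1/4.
343*exp(7/8)/3072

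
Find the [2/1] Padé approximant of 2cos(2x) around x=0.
2 - 4*x**2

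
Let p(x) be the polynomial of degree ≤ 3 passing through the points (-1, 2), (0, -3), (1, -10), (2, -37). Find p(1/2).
-41/8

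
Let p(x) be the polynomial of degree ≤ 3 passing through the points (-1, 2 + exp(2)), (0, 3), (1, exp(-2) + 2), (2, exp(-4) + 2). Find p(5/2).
(-35*exp(2) + 35 + (53 - 5*exp(2))*exp(4))*exp(-4)/16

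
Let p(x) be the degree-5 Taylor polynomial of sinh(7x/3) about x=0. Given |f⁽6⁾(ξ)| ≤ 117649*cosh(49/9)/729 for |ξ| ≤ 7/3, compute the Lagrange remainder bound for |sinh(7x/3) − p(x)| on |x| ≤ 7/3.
13841287201*cosh(49/9)/382637520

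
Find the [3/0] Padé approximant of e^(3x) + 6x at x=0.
9*x**3/2 + 9*x**2/2 + 9*x + 1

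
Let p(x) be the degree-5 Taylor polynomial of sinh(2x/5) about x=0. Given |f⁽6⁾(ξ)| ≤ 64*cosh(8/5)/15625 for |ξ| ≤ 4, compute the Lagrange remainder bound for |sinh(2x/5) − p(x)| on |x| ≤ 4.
16384*cosh(8/5)/703125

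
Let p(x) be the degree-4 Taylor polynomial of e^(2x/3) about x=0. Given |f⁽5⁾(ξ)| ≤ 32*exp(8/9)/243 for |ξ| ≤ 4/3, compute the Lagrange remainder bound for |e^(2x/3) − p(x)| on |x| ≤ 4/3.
4096*exp(8/9)/885735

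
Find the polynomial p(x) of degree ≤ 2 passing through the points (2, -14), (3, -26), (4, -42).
-2*x**2 - 2*x - 2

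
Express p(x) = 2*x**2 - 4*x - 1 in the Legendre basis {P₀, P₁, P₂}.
(-1/3)P₀ + (-4)P₁ + (4/3)P₂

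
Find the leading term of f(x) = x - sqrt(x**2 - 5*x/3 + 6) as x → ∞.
5/6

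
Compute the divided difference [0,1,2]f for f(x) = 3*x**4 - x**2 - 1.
20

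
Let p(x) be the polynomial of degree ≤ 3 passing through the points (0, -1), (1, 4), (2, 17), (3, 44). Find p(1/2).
7/8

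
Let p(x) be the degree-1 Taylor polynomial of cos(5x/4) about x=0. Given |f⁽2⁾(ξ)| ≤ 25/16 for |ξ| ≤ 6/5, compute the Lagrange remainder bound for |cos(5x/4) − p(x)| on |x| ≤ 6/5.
9/8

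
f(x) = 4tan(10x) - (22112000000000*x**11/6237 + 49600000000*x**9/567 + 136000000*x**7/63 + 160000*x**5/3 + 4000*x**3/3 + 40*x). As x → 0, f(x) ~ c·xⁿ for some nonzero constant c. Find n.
13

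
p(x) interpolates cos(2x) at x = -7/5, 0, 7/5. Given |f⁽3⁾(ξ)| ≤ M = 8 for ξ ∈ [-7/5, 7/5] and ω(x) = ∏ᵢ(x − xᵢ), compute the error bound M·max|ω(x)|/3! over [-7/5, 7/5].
2744*sqrt(3)/3375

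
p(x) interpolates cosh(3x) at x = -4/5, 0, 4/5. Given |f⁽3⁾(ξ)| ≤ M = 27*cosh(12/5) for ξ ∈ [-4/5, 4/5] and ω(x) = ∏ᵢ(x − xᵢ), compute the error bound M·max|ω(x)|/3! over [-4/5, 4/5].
64*sqrt(3)*cosh(12/5)/125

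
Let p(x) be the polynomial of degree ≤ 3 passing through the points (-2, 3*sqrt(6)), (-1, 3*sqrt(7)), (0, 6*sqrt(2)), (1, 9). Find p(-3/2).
-15*sqrt(2)/8 + 9/16 + 15*sqrt(6)/16 + 45*sqrt(7)/16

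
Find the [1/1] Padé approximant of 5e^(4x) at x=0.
(10*x + 5)/(1 - 2*x)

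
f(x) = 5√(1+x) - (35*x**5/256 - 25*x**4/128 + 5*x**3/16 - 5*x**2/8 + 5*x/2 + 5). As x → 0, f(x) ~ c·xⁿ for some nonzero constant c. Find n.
6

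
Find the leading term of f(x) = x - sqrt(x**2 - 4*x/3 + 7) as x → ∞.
2/3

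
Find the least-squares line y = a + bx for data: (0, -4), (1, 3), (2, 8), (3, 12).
a = -16/5, b = 53/10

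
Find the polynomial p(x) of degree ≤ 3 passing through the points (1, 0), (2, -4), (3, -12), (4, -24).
-2*x**2 + 2*x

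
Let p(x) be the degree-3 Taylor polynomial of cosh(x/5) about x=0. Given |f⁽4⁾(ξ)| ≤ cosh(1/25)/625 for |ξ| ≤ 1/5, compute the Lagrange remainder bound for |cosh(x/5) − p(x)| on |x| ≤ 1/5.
cosh(1/25)/9375000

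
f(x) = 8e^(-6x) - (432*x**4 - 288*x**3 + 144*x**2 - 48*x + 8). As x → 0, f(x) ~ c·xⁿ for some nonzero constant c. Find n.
5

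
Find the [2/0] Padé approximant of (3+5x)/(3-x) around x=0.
2*x**2/3 + 2*x + 1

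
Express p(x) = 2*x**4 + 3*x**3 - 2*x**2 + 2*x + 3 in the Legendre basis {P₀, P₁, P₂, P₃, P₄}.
(41/15)P₀ + (19/5)P₁ + (-4/21)P₂ + (6/5)P₃ + (16/35)P₄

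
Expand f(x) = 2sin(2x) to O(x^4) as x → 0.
4*x - 8*x**3/3 + O(x**4)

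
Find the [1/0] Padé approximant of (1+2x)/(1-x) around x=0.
3*x + 1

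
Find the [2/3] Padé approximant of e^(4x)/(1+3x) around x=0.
(20*x**2/13 + 134*x/65 + 1)/(692*x**3/195 - 294*x**2/65 + 69*x/65 + 1)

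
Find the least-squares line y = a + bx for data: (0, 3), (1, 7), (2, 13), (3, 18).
a = 13/5, b = 51/10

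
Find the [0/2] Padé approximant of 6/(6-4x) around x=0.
1/(1 - 2*x/3)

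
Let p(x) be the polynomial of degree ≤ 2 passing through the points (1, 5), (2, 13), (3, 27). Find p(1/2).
13/4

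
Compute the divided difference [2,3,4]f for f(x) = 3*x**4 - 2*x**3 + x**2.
148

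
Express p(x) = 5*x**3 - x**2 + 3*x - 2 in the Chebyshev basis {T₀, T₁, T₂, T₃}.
(-5/2)T₀ + (27/4)T₁ + (-1/2)T₂ + (5/4)T₃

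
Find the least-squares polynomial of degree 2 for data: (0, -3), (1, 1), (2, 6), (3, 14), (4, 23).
-103/35 + (39/14)x + (13/14)x²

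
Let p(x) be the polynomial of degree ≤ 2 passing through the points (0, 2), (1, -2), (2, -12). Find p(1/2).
3/4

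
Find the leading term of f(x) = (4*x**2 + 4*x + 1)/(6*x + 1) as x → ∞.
2*x/3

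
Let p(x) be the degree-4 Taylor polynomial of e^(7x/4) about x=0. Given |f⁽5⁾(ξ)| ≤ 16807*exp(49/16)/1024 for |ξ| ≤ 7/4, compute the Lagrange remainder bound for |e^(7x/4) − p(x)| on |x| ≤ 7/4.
282475249*exp(49/16)/125829120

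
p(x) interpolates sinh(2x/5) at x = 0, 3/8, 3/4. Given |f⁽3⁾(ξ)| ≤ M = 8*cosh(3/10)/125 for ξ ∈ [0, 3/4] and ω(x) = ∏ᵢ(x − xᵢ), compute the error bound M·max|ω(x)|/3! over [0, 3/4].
sqrt(3)*cosh(3/10)/8000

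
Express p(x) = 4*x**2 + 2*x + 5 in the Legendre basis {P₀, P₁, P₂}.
(19/3)P₀ + (2)P₁ + (8/3)P₂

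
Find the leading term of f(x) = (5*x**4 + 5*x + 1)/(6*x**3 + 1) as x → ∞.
5*x/6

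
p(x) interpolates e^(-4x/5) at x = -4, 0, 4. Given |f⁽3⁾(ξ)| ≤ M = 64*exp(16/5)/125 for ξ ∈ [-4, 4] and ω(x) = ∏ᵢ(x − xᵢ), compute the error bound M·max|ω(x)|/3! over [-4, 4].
4096*sqrt(3)*exp(16/5)/3375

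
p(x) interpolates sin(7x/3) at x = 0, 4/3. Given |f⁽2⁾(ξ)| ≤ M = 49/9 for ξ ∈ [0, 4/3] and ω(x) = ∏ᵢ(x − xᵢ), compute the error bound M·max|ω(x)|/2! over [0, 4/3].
98/81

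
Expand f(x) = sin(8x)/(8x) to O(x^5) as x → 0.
1 - 32*x**2/3 + 512*x**4/15 + O(x**5)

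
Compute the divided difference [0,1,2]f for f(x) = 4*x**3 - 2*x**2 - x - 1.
10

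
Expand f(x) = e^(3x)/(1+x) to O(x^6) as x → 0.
1 + 2*x + 5*x**2/2 + 2*x**3 + 11*x**4/8 + 13*x**5/20 + O(x**6)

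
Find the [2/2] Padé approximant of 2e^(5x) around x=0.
(25*x**2/6 + 5*x + 2)/(25*x**2/12 - 5*x/2 + 1)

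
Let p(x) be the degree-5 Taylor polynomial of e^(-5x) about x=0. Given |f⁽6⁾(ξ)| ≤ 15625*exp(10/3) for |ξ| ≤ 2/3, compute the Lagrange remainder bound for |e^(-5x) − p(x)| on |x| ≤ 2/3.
12500*exp(10/3)/6561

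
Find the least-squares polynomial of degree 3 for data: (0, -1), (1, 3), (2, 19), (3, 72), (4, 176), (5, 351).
-95/126 + (1217/756)x + (-233/126)x² + (337/108)x³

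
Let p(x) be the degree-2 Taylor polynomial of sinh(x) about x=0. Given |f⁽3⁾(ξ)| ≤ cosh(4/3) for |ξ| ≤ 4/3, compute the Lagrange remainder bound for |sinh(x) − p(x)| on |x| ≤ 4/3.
32*cosh(4/3)/81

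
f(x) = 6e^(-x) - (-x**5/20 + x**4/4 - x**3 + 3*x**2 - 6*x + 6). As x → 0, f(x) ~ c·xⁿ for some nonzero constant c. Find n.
6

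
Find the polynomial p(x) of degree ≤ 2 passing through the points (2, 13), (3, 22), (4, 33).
x**2 + 4*x + 1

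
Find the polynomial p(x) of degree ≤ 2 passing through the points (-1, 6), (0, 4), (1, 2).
4 - 2*x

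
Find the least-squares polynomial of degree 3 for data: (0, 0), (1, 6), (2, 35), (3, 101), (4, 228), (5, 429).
-1/21 + (205/126)x + (143/84)x² + (109/36)x³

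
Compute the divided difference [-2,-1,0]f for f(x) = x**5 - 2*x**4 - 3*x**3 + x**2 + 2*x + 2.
-19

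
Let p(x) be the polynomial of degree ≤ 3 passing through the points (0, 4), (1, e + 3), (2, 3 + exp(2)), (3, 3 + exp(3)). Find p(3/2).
-exp(3)/16 + 9*e/16 + 47/16 + 9*exp(2)/16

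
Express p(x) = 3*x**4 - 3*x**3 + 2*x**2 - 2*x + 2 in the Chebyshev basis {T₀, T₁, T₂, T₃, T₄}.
(33/8)T₀ + (-17/4)T₁ + (5/2)T₂ + (-3/4)T₃ + (3/8)T₄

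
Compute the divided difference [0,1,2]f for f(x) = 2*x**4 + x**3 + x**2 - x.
18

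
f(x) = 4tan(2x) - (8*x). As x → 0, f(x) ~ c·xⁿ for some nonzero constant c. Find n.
3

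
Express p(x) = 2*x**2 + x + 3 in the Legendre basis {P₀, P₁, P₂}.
(11/3)P₀ + P₁ + (4/3)P₂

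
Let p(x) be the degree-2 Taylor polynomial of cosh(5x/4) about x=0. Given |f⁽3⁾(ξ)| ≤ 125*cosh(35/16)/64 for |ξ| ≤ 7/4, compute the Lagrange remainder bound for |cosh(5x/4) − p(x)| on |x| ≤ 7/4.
42875*cosh(35/16)/24576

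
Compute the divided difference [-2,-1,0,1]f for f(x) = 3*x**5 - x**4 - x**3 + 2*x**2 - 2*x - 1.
16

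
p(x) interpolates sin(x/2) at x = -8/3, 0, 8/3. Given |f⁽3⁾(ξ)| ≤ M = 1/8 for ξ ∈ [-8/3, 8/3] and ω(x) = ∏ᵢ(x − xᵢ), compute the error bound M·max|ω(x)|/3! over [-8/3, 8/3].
64*sqrt(3)/729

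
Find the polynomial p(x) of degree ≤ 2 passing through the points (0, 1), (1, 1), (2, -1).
-x**2 + x + 1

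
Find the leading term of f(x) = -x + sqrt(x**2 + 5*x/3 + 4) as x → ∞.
5/6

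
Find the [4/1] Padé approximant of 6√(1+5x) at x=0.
(1125*x**4/64 - 75*x**3/4 + 135*x**2/4 + 36*x + 6)/(7*x/2 + 1)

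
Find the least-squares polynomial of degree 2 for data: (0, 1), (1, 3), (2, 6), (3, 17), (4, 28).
39/35 + (-22/35)x + (13/7)x²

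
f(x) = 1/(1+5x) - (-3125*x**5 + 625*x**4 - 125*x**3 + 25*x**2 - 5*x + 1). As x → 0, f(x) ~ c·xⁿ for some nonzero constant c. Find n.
6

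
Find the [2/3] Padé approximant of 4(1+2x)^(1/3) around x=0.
(56*x**2/9 + 32*x/3 + 4)/(-4*x**3/81 + 2*x**2/3 + 2*x + 1)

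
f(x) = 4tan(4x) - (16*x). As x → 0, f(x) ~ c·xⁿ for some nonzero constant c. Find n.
3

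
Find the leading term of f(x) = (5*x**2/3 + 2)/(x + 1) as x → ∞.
5*x/3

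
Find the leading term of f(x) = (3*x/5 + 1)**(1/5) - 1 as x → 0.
3*x/25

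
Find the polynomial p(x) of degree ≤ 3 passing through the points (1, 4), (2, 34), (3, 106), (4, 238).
3*x**3 + 3*x**2 - 2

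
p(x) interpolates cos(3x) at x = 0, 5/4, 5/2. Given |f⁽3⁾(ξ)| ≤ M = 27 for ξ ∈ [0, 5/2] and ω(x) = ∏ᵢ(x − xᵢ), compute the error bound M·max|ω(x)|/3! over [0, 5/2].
125*sqrt(3)/64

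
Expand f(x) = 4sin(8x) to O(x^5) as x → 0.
32*x - 1024*x**3/3 + O(x**5)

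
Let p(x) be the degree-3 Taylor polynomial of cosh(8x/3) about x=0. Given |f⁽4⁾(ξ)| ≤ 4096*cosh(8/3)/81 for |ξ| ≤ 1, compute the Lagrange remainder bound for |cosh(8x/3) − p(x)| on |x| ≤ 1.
512*cosh(8/3)/243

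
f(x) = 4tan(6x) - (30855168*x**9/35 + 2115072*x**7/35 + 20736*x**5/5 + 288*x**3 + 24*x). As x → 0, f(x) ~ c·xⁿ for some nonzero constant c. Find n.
11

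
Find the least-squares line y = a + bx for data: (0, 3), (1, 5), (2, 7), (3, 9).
a = 3, b = 2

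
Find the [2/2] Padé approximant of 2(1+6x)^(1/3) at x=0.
(56*x**2/3 + 14*x + 2)/(10*x**2/3 + 5*x + 1)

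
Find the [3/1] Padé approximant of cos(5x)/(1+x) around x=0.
(625*x**3/24 - 2825*x**2/276 - 625*x/276 + 1)/(1 - 349*x/276)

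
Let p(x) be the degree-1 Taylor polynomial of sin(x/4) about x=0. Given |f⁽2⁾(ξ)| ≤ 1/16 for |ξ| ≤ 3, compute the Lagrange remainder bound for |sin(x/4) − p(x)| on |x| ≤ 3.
9/32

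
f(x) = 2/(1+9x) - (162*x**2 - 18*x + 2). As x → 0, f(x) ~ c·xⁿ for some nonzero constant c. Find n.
3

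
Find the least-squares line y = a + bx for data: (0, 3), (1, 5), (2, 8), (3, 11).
a = 27/10, b = 27/10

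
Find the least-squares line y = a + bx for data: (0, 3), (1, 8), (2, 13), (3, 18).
a = 3, b = 5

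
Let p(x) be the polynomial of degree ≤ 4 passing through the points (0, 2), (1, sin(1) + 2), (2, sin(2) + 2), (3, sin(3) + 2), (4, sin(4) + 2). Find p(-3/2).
-693*sin(1)/32 + 315*sin(4)/128 - 385*sin(3)/32 + 2 + 1485*sin(2)/64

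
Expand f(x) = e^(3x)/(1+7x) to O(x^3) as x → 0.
1 - 4*x + 65*x**2/2 + O(x**3)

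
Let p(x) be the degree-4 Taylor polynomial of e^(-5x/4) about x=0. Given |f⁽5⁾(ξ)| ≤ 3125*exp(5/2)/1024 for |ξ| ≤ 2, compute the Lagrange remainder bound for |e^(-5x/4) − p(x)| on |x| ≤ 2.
625*exp(5/2)/768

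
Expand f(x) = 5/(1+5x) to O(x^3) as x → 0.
5 - 25*x + 125*x**2 + O(x**3)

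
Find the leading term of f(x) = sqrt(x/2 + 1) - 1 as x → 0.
x/4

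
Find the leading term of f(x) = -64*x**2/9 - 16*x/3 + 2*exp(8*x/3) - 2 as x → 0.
512*x**3/81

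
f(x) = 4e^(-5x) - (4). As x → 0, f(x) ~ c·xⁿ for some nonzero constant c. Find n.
1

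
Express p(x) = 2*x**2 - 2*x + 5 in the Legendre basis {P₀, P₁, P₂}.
(17/3)P₀ + (-2)P₁ + (4/3)P₂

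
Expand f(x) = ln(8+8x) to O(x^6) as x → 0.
log(8) + x - x**2/2 + x**3/3 - x**4/4 + x**5/5 + O(x**6)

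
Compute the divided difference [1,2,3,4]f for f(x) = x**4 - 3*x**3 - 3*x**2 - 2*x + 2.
7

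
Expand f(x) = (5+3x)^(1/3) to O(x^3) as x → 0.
5**(1/3) + 5**(1/3)*x/5 - 5**(1/3)*x**2/25 + O(x**3)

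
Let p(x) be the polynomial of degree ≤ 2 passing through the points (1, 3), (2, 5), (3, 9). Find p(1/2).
11/4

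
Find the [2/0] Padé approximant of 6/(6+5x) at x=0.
25*x**2/36 - 5*x/6 + 1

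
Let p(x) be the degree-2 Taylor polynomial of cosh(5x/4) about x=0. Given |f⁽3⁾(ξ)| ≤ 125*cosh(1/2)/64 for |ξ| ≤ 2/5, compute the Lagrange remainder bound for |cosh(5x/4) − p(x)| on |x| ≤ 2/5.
cosh(1/2)/48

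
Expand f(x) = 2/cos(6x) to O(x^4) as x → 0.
2 + 36*x**2 + O(x**4)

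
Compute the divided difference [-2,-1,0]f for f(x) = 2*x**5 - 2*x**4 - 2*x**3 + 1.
-38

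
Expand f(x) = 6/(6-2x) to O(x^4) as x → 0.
1 + x/3 + x**2/9 + x**3/27 + O(x**4)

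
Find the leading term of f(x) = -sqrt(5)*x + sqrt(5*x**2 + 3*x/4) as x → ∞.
3*sqrt(5)/40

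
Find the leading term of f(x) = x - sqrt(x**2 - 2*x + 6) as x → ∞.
1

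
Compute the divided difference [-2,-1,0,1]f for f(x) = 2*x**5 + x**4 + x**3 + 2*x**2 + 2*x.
9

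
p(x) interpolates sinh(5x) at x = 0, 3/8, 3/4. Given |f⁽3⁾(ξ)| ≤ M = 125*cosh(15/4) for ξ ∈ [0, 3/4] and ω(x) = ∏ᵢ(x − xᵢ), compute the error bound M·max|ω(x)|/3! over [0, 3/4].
125*sqrt(3)*cosh(15/4)/512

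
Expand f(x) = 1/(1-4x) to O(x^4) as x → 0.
1 + 4*x + 16*x**2 + 64*x**3 + O(x**4)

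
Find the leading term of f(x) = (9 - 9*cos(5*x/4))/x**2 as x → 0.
225/32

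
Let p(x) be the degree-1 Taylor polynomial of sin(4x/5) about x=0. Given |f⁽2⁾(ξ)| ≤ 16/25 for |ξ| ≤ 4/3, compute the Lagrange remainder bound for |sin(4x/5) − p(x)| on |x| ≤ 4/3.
128/225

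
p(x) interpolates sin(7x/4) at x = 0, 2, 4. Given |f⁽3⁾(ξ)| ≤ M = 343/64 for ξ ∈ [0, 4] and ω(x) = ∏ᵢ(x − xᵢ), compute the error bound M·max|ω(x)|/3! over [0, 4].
343*sqrt(3)/216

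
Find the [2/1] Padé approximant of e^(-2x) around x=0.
(2*x**2/3 - 4*x/3 + 1)/(2*x/3 + 1)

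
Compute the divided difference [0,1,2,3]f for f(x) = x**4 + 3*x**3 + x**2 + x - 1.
9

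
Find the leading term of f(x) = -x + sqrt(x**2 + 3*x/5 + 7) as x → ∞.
3/10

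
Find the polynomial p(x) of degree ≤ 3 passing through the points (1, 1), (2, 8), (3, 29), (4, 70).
x**3 + x**2 - 3*x + 2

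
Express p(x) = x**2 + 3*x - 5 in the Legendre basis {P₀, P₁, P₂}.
(-14/3)P₀ + (3)P₁ + (2/3)P₂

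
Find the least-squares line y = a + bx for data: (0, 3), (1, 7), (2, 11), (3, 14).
a = 16/5, b = 37/10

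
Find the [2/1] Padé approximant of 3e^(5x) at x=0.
(25*x**2/2 + 10*x + 3)/(1 - 5*x/3)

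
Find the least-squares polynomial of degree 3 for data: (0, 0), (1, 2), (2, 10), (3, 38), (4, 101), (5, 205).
31/126 + (983/756)x + (-565/252)x² + (55/27)x³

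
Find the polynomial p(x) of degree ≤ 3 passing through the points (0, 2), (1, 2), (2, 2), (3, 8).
x**3 - 3*x**2 + 2*x + 2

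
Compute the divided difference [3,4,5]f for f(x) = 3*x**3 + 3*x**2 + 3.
39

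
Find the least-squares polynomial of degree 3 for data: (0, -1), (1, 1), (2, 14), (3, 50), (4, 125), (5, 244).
-17/21 + (-44/63)x + (1/12)x² + (71/36)x³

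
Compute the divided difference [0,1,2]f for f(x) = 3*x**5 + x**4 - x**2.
51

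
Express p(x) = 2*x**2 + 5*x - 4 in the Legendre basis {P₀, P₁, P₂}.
(-10/3)P₀ + (5)P₁ + (4/3)P₂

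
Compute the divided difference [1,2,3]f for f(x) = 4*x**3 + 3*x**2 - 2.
27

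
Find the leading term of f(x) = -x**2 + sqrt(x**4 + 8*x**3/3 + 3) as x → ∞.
4*x/3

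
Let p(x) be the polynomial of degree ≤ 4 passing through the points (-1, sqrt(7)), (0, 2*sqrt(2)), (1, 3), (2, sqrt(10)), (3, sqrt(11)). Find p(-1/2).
-105/64 - 5*sqrt(11)/128 + 7*sqrt(10)/32 + 35*sqrt(7)/128 + 35*sqrt(2)/16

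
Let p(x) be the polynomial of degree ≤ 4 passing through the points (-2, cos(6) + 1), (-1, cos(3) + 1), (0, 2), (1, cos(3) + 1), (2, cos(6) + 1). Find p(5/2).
175*cos(6)/64 + 253/64 - 75*cos(3)/16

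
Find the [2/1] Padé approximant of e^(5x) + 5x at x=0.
(-25*x**2/6 + 25*x/3 + 1)/(1 - 5*x/3)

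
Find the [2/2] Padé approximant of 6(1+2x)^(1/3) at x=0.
(56*x**2/9 + 14*x + 6)/(10*x**2/27 + 5*x/3 + 1)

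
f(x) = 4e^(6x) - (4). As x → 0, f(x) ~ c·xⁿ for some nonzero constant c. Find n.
1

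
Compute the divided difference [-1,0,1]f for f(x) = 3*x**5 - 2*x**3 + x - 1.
0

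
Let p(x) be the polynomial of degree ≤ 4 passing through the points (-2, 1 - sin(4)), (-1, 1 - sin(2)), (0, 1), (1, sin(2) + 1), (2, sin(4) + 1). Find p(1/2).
-sin(4)/16 + 5*sin(2)/8 + 1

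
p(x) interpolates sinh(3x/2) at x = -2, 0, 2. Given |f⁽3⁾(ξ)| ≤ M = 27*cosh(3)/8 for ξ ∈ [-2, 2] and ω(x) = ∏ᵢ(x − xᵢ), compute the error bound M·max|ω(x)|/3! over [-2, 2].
sqrt(3)*cosh(3)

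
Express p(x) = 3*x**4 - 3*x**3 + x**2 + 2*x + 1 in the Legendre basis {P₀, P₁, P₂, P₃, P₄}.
(29/15)P₀ + (1/5)P₁ + (50/21)P₂ + (-6/5)P₃ + (24/35)P₄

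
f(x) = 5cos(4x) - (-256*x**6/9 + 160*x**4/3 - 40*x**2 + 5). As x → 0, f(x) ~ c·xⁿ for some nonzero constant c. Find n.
8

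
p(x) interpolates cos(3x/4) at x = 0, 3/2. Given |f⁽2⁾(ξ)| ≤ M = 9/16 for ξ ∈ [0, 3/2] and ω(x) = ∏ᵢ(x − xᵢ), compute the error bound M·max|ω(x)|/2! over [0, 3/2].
81/512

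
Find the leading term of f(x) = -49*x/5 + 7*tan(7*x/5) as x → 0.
2401*x**3/375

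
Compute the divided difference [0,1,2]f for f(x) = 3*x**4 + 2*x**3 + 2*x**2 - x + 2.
29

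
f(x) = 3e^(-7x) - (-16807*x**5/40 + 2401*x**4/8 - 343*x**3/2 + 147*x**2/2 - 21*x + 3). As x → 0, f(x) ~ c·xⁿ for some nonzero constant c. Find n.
6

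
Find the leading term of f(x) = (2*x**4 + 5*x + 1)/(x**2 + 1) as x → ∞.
2*x**2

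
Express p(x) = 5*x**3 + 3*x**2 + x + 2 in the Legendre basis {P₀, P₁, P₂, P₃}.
(3)P₀ + (4)P₁ + (2)P₂ + (2)P₃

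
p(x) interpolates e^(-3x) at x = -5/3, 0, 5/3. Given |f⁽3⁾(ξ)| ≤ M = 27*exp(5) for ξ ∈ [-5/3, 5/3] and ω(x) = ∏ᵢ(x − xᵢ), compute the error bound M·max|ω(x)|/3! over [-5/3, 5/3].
125*sqrt(3)*exp(5)/27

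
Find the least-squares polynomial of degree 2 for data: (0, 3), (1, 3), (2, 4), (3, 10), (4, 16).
106/35 + (-109/70)x + (17/14)x²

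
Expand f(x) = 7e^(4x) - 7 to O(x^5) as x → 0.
28*x + 56*x**2 + 224*x**3/3 + 224*x**4/3 + O(x**5)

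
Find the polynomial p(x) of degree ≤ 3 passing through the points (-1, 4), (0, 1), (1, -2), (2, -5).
1 - 3*x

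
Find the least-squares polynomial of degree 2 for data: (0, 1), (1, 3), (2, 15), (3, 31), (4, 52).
2/5 + x + (3)x²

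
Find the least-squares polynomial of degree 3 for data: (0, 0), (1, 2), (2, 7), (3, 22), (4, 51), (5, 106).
-17/126 + (2759/756)x + (-299/126)x² + (127/108)x³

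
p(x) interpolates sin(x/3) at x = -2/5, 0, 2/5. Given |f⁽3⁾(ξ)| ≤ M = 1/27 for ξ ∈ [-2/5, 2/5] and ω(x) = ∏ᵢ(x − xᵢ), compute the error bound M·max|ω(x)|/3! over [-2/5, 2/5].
8*sqrt(3)/91125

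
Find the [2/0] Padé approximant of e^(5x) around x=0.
25*x**2/2 + 5*x + 1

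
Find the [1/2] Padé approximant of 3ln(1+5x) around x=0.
15*x/(-25*x**2/12 + 5*x/2 + 1)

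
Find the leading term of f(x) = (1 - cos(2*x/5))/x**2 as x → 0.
2/25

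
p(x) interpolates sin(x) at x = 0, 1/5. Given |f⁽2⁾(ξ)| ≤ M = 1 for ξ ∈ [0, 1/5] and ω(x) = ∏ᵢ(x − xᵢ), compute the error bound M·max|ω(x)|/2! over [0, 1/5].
1/200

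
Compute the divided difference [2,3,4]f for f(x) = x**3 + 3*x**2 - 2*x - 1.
12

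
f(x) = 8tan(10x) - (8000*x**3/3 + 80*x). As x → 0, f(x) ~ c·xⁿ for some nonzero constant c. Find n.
5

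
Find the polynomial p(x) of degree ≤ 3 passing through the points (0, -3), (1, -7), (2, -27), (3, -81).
-3*x**3 + x**2 - 2*x - 3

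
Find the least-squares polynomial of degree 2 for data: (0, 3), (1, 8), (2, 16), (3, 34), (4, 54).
109/35 + (48/35)x + (20/7)x²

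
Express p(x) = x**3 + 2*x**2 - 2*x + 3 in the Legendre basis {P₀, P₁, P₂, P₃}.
(11/3)P₀ + (-7/5)P₁ + (4/3)P₂ + (2/5)P₃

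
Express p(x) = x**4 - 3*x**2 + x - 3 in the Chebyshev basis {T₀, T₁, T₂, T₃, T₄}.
(-33/8)T₀ + T₁ - T₂ + (1/8)T₄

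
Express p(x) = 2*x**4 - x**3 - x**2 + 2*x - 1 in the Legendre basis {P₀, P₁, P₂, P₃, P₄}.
(-14/15)P₀ + (7/5)P₁ + (10/21)P₂ + (-2/5)P₃ + (16/35)P₄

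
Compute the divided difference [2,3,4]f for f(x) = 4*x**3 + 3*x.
36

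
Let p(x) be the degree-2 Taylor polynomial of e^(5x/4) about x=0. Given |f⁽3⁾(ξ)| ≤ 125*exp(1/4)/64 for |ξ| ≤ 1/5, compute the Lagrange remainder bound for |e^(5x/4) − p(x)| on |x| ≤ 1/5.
exp(1/4)/384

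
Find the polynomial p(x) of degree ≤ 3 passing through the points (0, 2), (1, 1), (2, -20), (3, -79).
-3*x**3 - x**2 + 3*x + 2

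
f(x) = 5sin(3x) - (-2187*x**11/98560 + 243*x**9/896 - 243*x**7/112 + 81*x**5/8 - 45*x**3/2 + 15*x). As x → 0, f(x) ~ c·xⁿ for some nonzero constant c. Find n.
13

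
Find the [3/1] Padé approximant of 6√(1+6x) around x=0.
(-81*x**3/4 + 81*x**2/2 + 81*x/2 + 6)/(15*x/4 + 1)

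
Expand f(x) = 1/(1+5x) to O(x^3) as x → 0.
1 - 5*x + 25*x**2 + O(x**3)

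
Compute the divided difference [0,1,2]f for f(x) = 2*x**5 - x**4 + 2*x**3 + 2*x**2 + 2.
31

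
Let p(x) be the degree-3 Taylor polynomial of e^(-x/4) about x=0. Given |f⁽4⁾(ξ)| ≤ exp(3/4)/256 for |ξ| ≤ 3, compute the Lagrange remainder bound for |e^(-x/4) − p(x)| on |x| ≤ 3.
27*exp(3/4)/2048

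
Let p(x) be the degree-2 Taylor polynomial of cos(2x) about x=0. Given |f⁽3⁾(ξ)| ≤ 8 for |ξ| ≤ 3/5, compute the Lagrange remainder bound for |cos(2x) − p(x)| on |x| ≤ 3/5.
36/125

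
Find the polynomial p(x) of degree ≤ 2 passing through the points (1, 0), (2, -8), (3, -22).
-3*x**2 + x + 2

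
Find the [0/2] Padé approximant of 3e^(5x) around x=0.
3/(25*x**2/2 - 5*x + 1)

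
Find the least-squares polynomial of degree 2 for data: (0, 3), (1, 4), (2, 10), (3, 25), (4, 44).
106/35 + (-179/70)x + (45/14)x²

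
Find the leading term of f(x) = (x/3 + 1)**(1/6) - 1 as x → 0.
x/18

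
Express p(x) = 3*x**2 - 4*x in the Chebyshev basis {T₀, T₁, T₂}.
(3/2)T₀ + (-4)T₁ + (3/2)T₂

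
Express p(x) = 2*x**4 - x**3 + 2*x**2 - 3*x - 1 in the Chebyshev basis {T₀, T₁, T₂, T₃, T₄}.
(3/4)T₀ + (-15/4)T₁ + (2)T₂ + (-1/4)T₃ + (1/4)T₄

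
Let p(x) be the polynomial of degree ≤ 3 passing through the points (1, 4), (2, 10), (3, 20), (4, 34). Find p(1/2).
5/2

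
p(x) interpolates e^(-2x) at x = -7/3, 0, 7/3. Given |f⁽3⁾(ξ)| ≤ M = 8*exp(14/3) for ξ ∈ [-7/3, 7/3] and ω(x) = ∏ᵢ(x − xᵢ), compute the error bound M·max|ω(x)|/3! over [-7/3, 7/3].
2744*sqrt(3)*exp(14/3)/729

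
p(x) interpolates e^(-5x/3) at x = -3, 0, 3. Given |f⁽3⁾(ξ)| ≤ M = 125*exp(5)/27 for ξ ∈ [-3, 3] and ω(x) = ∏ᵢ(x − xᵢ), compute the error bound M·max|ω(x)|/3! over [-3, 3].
125*sqrt(3)*exp(5)/27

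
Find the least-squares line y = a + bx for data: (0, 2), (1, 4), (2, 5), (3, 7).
a = 21/10, b = 8/5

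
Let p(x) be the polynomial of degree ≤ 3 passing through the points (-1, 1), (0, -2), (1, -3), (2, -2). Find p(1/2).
-11/4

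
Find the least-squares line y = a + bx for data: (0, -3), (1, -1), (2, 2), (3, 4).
a = -31/10, b = 12/5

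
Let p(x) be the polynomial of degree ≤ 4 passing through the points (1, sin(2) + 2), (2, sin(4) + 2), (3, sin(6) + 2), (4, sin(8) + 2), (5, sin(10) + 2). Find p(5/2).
15*sin(4)/32 + 45*sin(6)/64 - 5*sin(8)/32 - 5*sin(2)/128 + 3*sin(10)/128 + 2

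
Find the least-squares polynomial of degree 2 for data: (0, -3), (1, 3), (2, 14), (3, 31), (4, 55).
-14/5 + (12/5)x + (3)x²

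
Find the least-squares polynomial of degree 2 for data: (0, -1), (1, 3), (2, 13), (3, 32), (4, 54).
-41/35 + (73/70)x + (45/14)x²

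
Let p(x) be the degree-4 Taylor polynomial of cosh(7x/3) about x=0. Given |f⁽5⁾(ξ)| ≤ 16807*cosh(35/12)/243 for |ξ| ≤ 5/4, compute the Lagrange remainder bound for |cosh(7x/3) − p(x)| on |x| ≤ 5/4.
10504375*cosh(35/12)/5971968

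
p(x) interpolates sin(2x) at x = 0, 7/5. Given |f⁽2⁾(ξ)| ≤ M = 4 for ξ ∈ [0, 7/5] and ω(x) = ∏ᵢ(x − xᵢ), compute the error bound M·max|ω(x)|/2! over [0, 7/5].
49/50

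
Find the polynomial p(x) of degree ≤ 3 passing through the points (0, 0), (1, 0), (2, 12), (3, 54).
3*x**3 - 3*x**2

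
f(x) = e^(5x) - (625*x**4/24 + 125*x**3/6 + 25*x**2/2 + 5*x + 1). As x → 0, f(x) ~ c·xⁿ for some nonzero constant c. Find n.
5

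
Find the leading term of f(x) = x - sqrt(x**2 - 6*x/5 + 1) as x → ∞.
3/5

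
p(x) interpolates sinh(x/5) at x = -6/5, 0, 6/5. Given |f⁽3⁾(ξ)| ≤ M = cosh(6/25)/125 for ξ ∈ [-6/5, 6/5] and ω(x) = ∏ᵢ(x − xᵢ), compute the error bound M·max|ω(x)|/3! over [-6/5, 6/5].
8*sqrt(3)*cosh(6/25)/15625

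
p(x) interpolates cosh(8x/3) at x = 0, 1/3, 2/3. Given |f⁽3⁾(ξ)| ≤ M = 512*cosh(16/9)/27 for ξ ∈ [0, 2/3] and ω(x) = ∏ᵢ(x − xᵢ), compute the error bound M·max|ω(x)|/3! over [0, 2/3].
512*sqrt(3)*cosh(16/9)/19683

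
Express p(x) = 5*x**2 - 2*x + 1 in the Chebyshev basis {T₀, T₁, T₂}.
(7/2)T₀ + (-2)T₁ + (5/2)T₂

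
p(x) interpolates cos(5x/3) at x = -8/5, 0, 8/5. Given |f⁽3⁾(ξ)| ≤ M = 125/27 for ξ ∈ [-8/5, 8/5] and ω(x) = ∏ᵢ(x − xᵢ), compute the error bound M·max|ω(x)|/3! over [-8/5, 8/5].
512*sqrt(3)/729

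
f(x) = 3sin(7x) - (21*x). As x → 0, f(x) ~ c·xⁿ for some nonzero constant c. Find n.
3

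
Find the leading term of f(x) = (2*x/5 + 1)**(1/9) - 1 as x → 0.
2*x/45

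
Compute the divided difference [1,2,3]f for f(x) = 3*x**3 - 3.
18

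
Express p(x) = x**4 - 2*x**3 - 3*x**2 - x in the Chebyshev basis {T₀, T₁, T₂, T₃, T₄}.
(-9/8)T₀ + (-5/2)T₁ - T₂ + (-1/2)T₃ + (1/8)T₄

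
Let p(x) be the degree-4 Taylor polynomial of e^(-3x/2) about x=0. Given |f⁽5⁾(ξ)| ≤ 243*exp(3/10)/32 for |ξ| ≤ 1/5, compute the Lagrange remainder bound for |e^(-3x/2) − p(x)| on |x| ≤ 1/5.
81*exp(3/10)/4000000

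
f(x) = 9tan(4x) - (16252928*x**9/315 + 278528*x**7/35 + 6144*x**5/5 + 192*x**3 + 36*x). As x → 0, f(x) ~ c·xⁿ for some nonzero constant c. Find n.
11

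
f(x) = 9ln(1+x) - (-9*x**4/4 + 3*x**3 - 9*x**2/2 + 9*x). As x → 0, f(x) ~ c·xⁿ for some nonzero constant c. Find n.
5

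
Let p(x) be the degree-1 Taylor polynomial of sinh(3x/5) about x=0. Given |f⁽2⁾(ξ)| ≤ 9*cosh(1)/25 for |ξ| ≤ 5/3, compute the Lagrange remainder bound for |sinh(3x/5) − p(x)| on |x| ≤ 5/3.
cosh(1)/2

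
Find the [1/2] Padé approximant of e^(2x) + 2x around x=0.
(74*x/21 + 1)/(-2*x**2/21 - 10*x/21 + 1)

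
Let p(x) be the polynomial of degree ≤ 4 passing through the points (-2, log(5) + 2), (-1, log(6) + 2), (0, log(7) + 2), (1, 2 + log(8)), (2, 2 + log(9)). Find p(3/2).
2 + log(8*sqrt(2)*3**(49/64)*5**(123/128)*7**(29/64)/35)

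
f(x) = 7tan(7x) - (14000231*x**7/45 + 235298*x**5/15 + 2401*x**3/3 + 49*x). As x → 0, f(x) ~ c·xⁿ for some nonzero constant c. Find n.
9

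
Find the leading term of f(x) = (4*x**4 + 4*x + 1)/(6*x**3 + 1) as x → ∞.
2*x/3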